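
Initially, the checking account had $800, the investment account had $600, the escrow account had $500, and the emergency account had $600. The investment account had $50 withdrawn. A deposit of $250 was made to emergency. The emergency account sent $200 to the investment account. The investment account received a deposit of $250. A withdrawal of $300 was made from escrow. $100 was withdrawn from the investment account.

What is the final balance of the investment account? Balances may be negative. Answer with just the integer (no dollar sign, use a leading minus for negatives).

Answer: 900

Derivation:
Tracking account balances step by step:
Start: checking=800, investment=600, escrow=500, emergency=600
Event 1 (withdraw 50 from investment): investment: 600 - 50 = 550. Balances: checking=800, investment=550, escrow=500, emergency=600
Event 2 (deposit 250 to emergency): emergency: 600 + 250 = 850. Balances: checking=800, investment=550, escrow=500, emergency=850
Event 3 (transfer 200 emergency -> investment): emergency: 850 - 200 = 650, investment: 550 + 200 = 750. Balances: checking=800, investment=750, escrow=500, emergency=650
Event 4 (deposit 250 to investment): investment: 750 + 250 = 1000. Balances: checking=800, investment=1000, escrow=500, emergency=650
Event 5 (withdraw 300 from escrow): escrow: 500 - 300 = 200. Balances: checking=800, investment=1000, escrow=200, emergency=650
Event 6 (withdraw 100 from investment): investment: 1000 - 100 = 900. Balances: checking=800, investment=900, escrow=200, emergency=650

Final balance of investment: 900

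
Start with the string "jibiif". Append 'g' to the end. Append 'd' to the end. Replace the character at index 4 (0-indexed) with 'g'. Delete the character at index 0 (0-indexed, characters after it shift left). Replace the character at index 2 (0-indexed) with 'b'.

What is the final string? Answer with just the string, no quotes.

Applying each edit step by step:
Start: "jibiif"
Op 1 (append 'g'): "jibiif" -> "jibiifg"
Op 2 (append 'd'): "jibiifg" -> "jibiifgd"
Op 3 (replace idx 4: 'i' -> 'g'): "jibiifgd" -> "jibigfgd"
Op 4 (delete idx 0 = 'j'): "jibigfgd" -> "ibigfgd"
Op 5 (replace idx 2: 'i' -> 'b'): "ibigfgd" -> "ibbgfgd"

Answer: ibbgfgd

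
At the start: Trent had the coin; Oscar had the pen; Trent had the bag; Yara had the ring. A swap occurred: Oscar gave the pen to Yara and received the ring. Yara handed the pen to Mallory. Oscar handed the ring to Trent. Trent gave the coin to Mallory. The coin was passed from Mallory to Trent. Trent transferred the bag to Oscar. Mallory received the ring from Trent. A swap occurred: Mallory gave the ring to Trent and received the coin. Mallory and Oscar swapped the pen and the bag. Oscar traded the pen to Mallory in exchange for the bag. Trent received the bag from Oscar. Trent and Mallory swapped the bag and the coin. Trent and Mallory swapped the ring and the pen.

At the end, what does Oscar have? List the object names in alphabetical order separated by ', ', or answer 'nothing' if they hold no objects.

Tracking all object holders:
Start: coin:Trent, pen:Oscar, bag:Trent, ring:Yara
Event 1 (swap pen<->ring: now pen:Yara, ring:Oscar). State: coin:Trent, pen:Yara, bag:Trent, ring:Oscar
Event 2 (give pen: Yara -> Mallory). State: coin:Trent, pen:Mallory, bag:Trent, ring:Oscar
Event 3 (give ring: Oscar -> Trent). State: coin:Trent, pen:Mallory, bag:Trent, ring:Trent
Event 4 (give coin: Trent -> Mallory). State: coin:Mallory, pen:Mallory, bag:Trent, ring:Trent
Event 5 (give coin: Mallory -> Trent). State: coin:Trent, pen:Mallory, bag:Trent, ring:Trent
Event 6 (give bag: Trent -> Oscar). State: coin:Trent, pen:Mallory, bag:Oscar, ring:Trent
Event 7 (give ring: Trent -> Mallory). State: coin:Trent, pen:Mallory, bag:Oscar, ring:Mallory
Event 8 (swap ring<->coin: now ring:Trent, coin:Mallory). State: coin:Mallory, pen:Mallory, bag:Oscar, ring:Trent
Event 9 (swap pen<->bag: now pen:Oscar, bag:Mallory). State: coin:Mallory, pen:Oscar, bag:Mallory, ring:Trent
Event 10 (swap pen<->bag: now pen:Mallory, bag:Oscar). State: coin:Mallory, pen:Mallory, bag:Oscar, ring:Trent
Event 11 (give bag: Oscar -> Trent). State: coin:Mallory, pen:Mallory, bag:Trent, ring:Trent
Event 12 (swap bag<->coin: now bag:Mallory, coin:Trent). State: coin:Trent, pen:Mallory, bag:Mallory, ring:Trent
Event 13 (swap ring<->pen: now ring:Mallory, pen:Trent). State: coin:Trent, pen:Trent, bag:Mallory, ring:Mallory

Final state: coin:Trent, pen:Trent, bag:Mallory, ring:Mallory
Oscar holds: (nothing).

Answer: nothing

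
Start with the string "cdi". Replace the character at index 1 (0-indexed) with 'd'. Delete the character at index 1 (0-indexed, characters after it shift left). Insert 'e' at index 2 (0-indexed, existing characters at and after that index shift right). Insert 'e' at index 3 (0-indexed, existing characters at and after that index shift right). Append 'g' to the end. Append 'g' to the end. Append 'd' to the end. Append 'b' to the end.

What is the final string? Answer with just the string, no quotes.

Applying each edit step by step:
Start: "cdi"
Op 1 (replace idx 1: 'd' -> 'd'): "cdi" -> "cdi"
Op 2 (delete idx 1 = 'd'): "cdi" -> "ci"
Op 3 (insert 'e' at idx 2): "ci" -> "cie"
Op 4 (insert 'e' at idx 3): "cie" -> "ciee"
Op 5 (append 'g'): "ciee" -> "cieeg"
Op 6 (append 'g'): "cieeg" -> "cieegg"
Op 7 (append 'd'): "cieegg" -> "cieeggd"
Op 8 (append 'b'): "cieeggd" -> "cieeggdb"

Answer: cieeggdb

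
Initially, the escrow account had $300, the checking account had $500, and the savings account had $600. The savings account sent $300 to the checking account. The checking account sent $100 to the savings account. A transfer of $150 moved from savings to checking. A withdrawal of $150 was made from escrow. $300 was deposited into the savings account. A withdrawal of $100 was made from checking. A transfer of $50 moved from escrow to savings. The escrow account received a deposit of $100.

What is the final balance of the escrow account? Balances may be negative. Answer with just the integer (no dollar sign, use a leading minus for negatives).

Tracking account balances step by step:
Start: escrow=300, checking=500, savings=600
Event 1 (transfer 300 savings -> checking): savings: 600 - 300 = 300, checking: 500 + 300 = 800. Balances: escrow=300, checking=800, savings=300
Event 2 (transfer 100 checking -> savings): checking: 800 - 100 = 700, savings: 300 + 100 = 400. Balances: escrow=300, checking=700, savings=400
Event 3 (transfer 150 savings -> checking): savings: 400 - 150 = 250, checking: 700 + 150 = 850. Balances: escrow=300, checking=850, savings=250
Event 4 (withdraw 150 from escrow): escrow: 300 - 150 = 150. Balances: escrow=150, checking=850, savings=250
Event 5 (deposit 300 to savings): savings: 250 + 300 = 550. Balances: escrow=150, checking=850, savings=550
Event 6 (withdraw 100 from checking): checking: 850 - 100 = 750. Balances: escrow=150, checking=750, savings=550
Event 7 (transfer 50 escrow -> savings): escrow: 150 - 50 = 100, savings: 550 + 50 = 600. Balances: escrow=100, checking=750, savings=600
Event 8 (deposit 100 to escrow): escrow: 100 + 100 = 200. Balances: escrow=200, checking=750, savings=600

Final balance of escrow: 200

Answer: 200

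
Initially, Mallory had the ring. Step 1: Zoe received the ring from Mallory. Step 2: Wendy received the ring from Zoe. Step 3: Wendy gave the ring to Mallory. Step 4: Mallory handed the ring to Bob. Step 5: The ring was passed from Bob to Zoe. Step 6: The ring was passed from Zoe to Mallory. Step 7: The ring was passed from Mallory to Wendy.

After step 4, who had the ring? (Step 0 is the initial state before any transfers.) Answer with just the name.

Answer: Bob

Derivation:
Tracking the ring holder through step 4:
After step 0 (start): Mallory
After step 1: Zoe
After step 2: Wendy
After step 3: Mallory
After step 4: Bob

At step 4, the holder is Bob.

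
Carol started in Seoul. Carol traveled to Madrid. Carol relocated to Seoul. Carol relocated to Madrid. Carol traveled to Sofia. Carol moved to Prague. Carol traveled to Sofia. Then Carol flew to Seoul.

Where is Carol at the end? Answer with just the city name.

Answer: Seoul

Derivation:
Tracking Carol's location:
Start: Carol is in Seoul.
After move 1: Seoul -> Madrid. Carol is in Madrid.
After move 2: Madrid -> Seoul. Carol is in Seoul.
After move 3: Seoul -> Madrid. Carol is in Madrid.
After move 4: Madrid -> Sofia. Carol is in Sofia.
After move 5: Sofia -> Prague. Carol is in Prague.
After move 6: Prague -> Sofia. Carol is in Sofia.
After move 7: Sofia -> Seoul. Carol is in Seoul.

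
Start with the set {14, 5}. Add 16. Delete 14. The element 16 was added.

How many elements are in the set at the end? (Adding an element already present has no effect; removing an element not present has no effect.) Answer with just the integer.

Tracking the set through each operation:
Start: {14, 5}
Event 1 (add 16): added. Set: {14, 16, 5}
Event 2 (remove 14): removed. Set: {16, 5}
Event 3 (add 16): already present, no change. Set: {16, 5}

Final set: {16, 5} (size 2)

Answer: 2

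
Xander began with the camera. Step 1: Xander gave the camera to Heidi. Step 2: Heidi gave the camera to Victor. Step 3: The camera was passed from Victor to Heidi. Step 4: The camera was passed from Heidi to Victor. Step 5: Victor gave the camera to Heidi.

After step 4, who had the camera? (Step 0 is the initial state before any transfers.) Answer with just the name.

Answer: Victor

Derivation:
Tracking the camera holder through step 4:
After step 0 (start): Xander
After step 1: Heidi
After step 2: Victor
After step 3: Heidi
After step 4: Victor

At step 4, the holder is Victor.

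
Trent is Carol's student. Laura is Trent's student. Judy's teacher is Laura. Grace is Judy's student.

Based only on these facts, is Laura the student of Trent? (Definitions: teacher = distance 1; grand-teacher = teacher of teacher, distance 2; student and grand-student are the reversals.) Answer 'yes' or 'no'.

Answer: yes

Derivation:
Reconstructing the teacher chain from the given facts:
  Carol -> Trent -> Laura -> Judy -> Grace
(each arrow means 'teacher of the next')
Positions in the chain (0 = top):
  position of Carol: 0
  position of Trent: 1
  position of Laura: 2
  position of Judy: 3
  position of Grace: 4

Laura is at position 2, Trent is at position 1; signed distance (j - i) = -1.
'student' requires j - i = -1. Actual distance is -1, so the relation HOLDS.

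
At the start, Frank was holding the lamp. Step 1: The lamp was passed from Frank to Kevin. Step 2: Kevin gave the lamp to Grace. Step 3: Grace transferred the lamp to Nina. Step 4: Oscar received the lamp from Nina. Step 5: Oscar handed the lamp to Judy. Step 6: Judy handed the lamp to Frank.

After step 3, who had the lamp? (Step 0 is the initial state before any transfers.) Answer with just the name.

Tracking the lamp holder through step 3:
After step 0 (start): Frank
After step 1: Kevin
After step 2: Grace
After step 3: Nina

At step 3, the holder is Nina.

Answer: Nina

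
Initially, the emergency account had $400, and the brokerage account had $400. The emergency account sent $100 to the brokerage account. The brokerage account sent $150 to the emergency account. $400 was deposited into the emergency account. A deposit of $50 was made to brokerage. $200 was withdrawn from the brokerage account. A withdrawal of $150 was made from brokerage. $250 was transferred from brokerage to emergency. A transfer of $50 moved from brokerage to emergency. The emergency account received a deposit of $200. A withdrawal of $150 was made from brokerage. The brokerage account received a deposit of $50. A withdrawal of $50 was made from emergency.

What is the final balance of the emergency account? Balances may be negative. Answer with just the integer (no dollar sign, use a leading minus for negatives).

Answer: 1300

Derivation:
Tracking account balances step by step:
Start: emergency=400, brokerage=400
Event 1 (transfer 100 emergency -> brokerage): emergency: 400 - 100 = 300, brokerage: 400 + 100 = 500. Balances: emergency=300, brokerage=500
Event 2 (transfer 150 brokerage -> emergency): brokerage: 500 - 150 = 350, emergency: 300 + 150 = 450. Balances: emergency=450, brokerage=350
Event 3 (deposit 400 to emergency): emergency: 450 + 400 = 850. Balances: emergency=850, brokerage=350
Event 4 (deposit 50 to brokerage): brokerage: 350 + 50 = 400. Balances: emergency=850, brokerage=400
Event 5 (withdraw 200 from brokerage): brokerage: 400 - 200 = 200. Balances: emergency=850, brokerage=200
Event 6 (withdraw 150 from brokerage): brokerage: 200 - 150 = 50. Balances: emergency=850, brokerage=50
Event 7 (transfer 250 brokerage -> emergency): brokerage: 50 - 250 = -200, emergency: 850 + 250 = 1100. Balances: emergency=1100, brokerage=-200
Event 8 (transfer 50 brokerage -> emergency): brokerage: -200 - 50 = -250, emergency: 1100 + 50 = 1150. Balances: emergency=1150, brokerage=-250
Event 9 (deposit 200 to emergency): emergency: 1150 + 200 = 1350. Balances: emergency=1350, brokerage=-250
Event 10 (withdraw 150 from brokerage): brokerage: -250 - 150 = -400. Balances: emergency=1350, brokerage=-400
Event 11 (deposit 50 to brokerage): brokerage: -400 + 50 = -350. Balances: emergency=1350, brokerage=-350
Event 12 (withdraw 50 from emergency): emergency: 1350 - 50 = 1300. Balances: emergency=1300, brokerage=-350

Final balance of emergency: 1300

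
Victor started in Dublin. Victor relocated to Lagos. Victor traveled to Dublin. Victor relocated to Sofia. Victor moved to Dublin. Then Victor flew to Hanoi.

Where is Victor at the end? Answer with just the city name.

Answer: Hanoi

Derivation:
Tracking Victor's location:
Start: Victor is in Dublin.
After move 1: Dublin -> Lagos. Victor is in Lagos.
After move 2: Lagos -> Dublin. Victor is in Dublin.
After move 3: Dublin -> Sofia. Victor is in Sofia.
After move 4: Sofia -> Dublin. Victor is in Dublin.
After move 5: Dublin -> Hanoi. Victor is in Hanoi.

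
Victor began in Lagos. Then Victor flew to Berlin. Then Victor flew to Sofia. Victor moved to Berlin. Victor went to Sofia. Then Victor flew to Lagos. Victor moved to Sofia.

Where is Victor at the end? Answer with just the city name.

Answer: Sofia

Derivation:
Tracking Victor's location:
Start: Victor is in Lagos.
After move 1: Lagos -> Berlin. Victor is in Berlin.
After move 2: Berlin -> Sofia. Victor is in Sofia.
After move 3: Sofia -> Berlin. Victor is in Berlin.
After move 4: Berlin -> Sofia. Victor is in Sofia.
After move 5: Sofia -> Lagos. Victor is in Lagos.
After move 6: Lagos -> Sofia. Victor is in Sofia.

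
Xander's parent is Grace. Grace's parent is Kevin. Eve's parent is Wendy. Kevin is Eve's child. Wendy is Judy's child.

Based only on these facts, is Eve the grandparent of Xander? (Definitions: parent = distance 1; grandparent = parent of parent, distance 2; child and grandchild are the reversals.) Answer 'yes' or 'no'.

Answer: no

Derivation:
Reconstructing the parent chain from the given facts:
  Judy -> Wendy -> Eve -> Kevin -> Grace -> Xander
(each arrow means 'parent of the next')
Positions in the chain (0 = top):
  position of Judy: 0
  position of Wendy: 1
  position of Eve: 2
  position of Kevin: 3
  position of Grace: 4
  position of Xander: 5

Eve is at position 2, Xander is at position 5; signed distance (j - i) = 3.
'grandparent' requires j - i = 2. Actual distance is 3, so the relation does NOT hold.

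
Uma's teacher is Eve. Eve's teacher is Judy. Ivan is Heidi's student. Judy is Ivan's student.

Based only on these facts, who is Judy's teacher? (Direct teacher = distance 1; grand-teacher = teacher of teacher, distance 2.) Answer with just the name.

Answer: Ivan

Derivation:
Reconstructing the teacher chain from the given facts:
  Heidi -> Ivan -> Judy -> Eve -> Uma
(each arrow means 'teacher of the next')
Positions in the chain (0 = top):
  position of Heidi: 0
  position of Ivan: 1
  position of Judy: 2
  position of Eve: 3
  position of Uma: 4

Judy is at position 2; the teacher is 1 step up the chain, i.e. position 1: Ivan.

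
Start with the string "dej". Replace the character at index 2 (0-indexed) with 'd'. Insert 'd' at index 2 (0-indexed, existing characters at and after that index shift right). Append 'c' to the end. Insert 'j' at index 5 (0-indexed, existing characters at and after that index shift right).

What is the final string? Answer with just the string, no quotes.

Applying each edit step by step:
Start: "dej"
Op 1 (replace idx 2: 'j' -> 'd'): "dej" -> "ded"
Op 2 (insert 'd' at idx 2): "ded" -> "dedd"
Op 3 (append 'c'): "dedd" -> "deddc"
Op 4 (insert 'j' at idx 5): "deddc" -> "deddcj"

Answer: deddcj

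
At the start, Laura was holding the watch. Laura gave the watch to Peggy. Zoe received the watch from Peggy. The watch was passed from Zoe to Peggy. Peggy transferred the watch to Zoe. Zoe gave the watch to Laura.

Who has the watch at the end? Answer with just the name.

Answer: Laura

Derivation:
Tracking the watch through each event:
Start: Laura has the watch.
After event 1: Peggy has the watch.
After event 2: Zoe has the watch.
After event 3: Peggy has the watch.
After event 4: Zoe has the watch.
After event 5: Laura has the watch.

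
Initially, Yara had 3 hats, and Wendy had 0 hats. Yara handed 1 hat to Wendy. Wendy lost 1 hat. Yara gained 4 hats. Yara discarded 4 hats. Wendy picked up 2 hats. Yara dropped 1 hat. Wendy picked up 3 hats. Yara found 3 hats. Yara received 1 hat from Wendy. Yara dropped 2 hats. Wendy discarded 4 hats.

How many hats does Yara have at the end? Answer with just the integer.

Tracking counts step by step:
Start: Yara=3, Wendy=0
Event 1 (Yara -> Wendy, 1): Yara: 3 -> 2, Wendy: 0 -> 1. State: Yara=2, Wendy=1
Event 2 (Wendy -1): Wendy: 1 -> 0. State: Yara=2, Wendy=0
Event 3 (Yara +4): Yara: 2 -> 6. State: Yara=6, Wendy=0
Event 4 (Yara -4): Yara: 6 -> 2. State: Yara=2, Wendy=0
Event 5 (Wendy +2): Wendy: 0 -> 2. State: Yara=2, Wendy=2
Event 6 (Yara -1): Yara: 2 -> 1. State: Yara=1, Wendy=2
Event 7 (Wendy +3): Wendy: 2 -> 5. State: Yara=1, Wendy=5
Event 8 (Yara +3): Yara: 1 -> 4. State: Yara=4, Wendy=5
Event 9 (Wendy -> Yara, 1): Wendy: 5 -> 4, Yara: 4 -> 5. State: Yara=5, Wendy=4
Event 10 (Yara -2): Yara: 5 -> 3. State: Yara=3, Wendy=4
Event 11 (Wendy -4): Wendy: 4 -> 0. State: Yara=3, Wendy=0

Yara's final count: 3

Answer: 3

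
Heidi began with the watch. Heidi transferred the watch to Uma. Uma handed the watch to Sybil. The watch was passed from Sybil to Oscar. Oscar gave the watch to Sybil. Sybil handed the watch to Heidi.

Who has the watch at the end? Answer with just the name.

Tracking the watch through each event:
Start: Heidi has the watch.
After event 1: Uma has the watch.
After event 2: Sybil has the watch.
After event 3: Oscar has the watch.
After event 4: Sybil has the watch.
After event 5: Heidi has the watch.

Answer: Heidi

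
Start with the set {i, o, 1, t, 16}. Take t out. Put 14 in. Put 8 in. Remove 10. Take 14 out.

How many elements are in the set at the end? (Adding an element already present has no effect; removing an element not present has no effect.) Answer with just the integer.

Answer: 5

Derivation:
Tracking the set through each operation:
Start: {1, 16, i, o, t}
Event 1 (remove t): removed. Set: {1, 16, i, o}
Event 2 (add 14): added. Set: {1, 14, 16, i, o}
Event 3 (add 8): added. Set: {1, 14, 16, 8, i, o}
Event 4 (remove 10): not present, no change. Set: {1, 14, 16, 8, i, o}
Event 5 (remove 14): removed. Set: {1, 16, 8, i, o}

Final set: {1, 16, 8, i, o} (size 5)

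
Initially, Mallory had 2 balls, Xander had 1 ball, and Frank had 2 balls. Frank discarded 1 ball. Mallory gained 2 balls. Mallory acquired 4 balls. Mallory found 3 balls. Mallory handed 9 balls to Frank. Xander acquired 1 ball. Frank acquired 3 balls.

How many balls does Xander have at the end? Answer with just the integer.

Tracking counts step by step:
Start: Mallory=2, Xander=1, Frank=2
Event 1 (Frank -1): Frank: 2 -> 1. State: Mallory=2, Xander=1, Frank=1
Event 2 (Mallory +2): Mallory: 2 -> 4. State: Mallory=4, Xander=1, Frank=1
Event 3 (Mallory +4): Mallory: 4 -> 8. State: Mallory=8, Xander=1, Frank=1
Event 4 (Mallory +3): Mallory: 8 -> 11. State: Mallory=11, Xander=1, Frank=1
Event 5 (Mallory -> Frank, 9): Mallory: 11 -> 2, Frank: 1 -> 10. State: Mallory=2, Xander=1, Frank=10
Event 6 (Xander +1): Xander: 1 -> 2. State: Mallory=2, Xander=2, Frank=10
Event 7 (Frank +3): Frank: 10 -> 13. State: Mallory=2, Xander=2, Frank=13

Xander's final count: 2

Answer: 2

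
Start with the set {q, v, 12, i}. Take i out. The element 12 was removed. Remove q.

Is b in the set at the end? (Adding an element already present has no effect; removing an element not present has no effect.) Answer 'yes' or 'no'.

Answer: no

Derivation:
Tracking the set through each operation:
Start: {12, i, q, v}
Event 1 (remove i): removed. Set: {12, q, v}
Event 2 (remove 12): removed. Set: {q, v}
Event 3 (remove q): removed. Set: {v}

Final set: {v} (size 1)
b is NOT in the final set.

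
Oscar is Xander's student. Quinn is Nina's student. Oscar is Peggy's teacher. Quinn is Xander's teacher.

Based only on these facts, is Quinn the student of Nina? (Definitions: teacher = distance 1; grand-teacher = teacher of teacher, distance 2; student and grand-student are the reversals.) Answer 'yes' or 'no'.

Reconstructing the teacher chain from the given facts:
  Nina -> Quinn -> Xander -> Oscar -> Peggy
(each arrow means 'teacher of the next')
Positions in the chain (0 = top):
  position of Nina: 0
  position of Quinn: 1
  position of Xander: 2
  position of Oscar: 3
  position of Peggy: 4

Quinn is at position 1, Nina is at position 0; signed distance (j - i) = -1.
'student' requires j - i = -1. Actual distance is -1, so the relation HOLDS.

Answer: yes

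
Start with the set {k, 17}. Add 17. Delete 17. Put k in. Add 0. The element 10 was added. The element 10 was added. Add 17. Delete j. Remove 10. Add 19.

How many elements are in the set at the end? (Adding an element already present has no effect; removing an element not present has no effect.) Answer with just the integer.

Tracking the set through each operation:
Start: {17, k}
Event 1 (add 17): already present, no change. Set: {17, k}
Event 2 (remove 17): removed. Set: {k}
Event 3 (add k): already present, no change. Set: {k}
Event 4 (add 0): added. Set: {0, k}
Event 5 (add 10): added. Set: {0, 10, k}
Event 6 (add 10): already present, no change. Set: {0, 10, k}
Event 7 (add 17): added. Set: {0, 10, 17, k}
Event 8 (remove j): not present, no change. Set: {0, 10, 17, k}
Event 9 (remove 10): removed. Set: {0, 17, k}
Event 10 (add 19): added. Set: {0, 17, 19, k}

Final set: {0, 17, 19, k} (size 4)

Answer: 4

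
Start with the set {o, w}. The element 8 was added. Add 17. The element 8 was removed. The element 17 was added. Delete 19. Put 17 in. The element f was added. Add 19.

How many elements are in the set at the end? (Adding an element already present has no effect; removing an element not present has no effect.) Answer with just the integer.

Answer: 5

Derivation:
Tracking the set through each operation:
Start: {o, w}
Event 1 (add 8): added. Set: {8, o, w}
Event 2 (add 17): added. Set: {17, 8, o, w}
Event 3 (remove 8): removed. Set: {17, o, w}
Event 4 (add 17): already present, no change. Set: {17, o, w}
Event 5 (remove 19): not present, no change. Set: {17, o, w}
Event 6 (add 17): already present, no change. Set: {17, o, w}
Event 7 (add f): added. Set: {17, f, o, w}
Event 8 (add 19): added. Set: {17, 19, f, o, w}

Final set: {17, 19, f, o, w} (size 5)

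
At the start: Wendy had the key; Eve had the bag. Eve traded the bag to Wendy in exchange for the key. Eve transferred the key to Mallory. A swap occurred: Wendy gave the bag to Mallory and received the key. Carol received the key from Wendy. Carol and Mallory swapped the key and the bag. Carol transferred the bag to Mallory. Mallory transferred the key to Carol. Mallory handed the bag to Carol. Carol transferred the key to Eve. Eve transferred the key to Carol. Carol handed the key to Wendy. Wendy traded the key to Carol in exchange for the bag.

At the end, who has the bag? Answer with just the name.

Answer: Wendy

Derivation:
Tracking all object holders:
Start: key:Wendy, bag:Eve
Event 1 (swap bag<->key: now bag:Wendy, key:Eve). State: key:Eve, bag:Wendy
Event 2 (give key: Eve -> Mallory). State: key:Mallory, bag:Wendy
Event 3 (swap bag<->key: now bag:Mallory, key:Wendy). State: key:Wendy, bag:Mallory
Event 4 (give key: Wendy -> Carol). State: key:Carol, bag:Mallory
Event 5 (swap key<->bag: now key:Mallory, bag:Carol). State: key:Mallory, bag:Carol
Event 6 (give bag: Carol -> Mallory). State: key:Mallory, bag:Mallory
Event 7 (give key: Mallory -> Carol). State: key:Carol, bag:Mallory
Event 8 (give bag: Mallory -> Carol). State: key:Carol, bag:Carol
Event 9 (give key: Carol -> Eve). State: key:Eve, bag:Carol
Event 10 (give key: Eve -> Carol). State: key:Carol, bag:Carol
Event 11 (give key: Carol -> Wendy). State: key:Wendy, bag:Carol
Event 12 (swap key<->bag: now key:Carol, bag:Wendy). State: key:Carol, bag:Wendy

Final state: key:Carol, bag:Wendy
The bag is held by Wendy.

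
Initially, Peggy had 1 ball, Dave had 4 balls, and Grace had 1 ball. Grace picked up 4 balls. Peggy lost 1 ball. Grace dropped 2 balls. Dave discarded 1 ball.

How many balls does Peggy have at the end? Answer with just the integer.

Answer: 0

Derivation:
Tracking counts step by step:
Start: Peggy=1, Dave=4, Grace=1
Event 1 (Grace +4): Grace: 1 -> 5. State: Peggy=1, Dave=4, Grace=5
Event 2 (Peggy -1): Peggy: 1 -> 0. State: Peggy=0, Dave=4, Grace=5
Event 3 (Grace -2): Grace: 5 -> 3. State: Peggy=0, Dave=4, Grace=3
Event 4 (Dave -1): Dave: 4 -> 3. State: Peggy=0, Dave=3, Grace=3

Peggy's final count: 0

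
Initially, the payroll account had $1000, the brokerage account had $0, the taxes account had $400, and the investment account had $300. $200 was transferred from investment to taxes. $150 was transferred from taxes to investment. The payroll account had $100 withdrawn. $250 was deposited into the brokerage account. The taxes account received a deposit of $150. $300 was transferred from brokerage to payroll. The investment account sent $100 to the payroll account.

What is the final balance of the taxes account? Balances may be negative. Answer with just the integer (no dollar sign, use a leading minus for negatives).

Tracking account balances step by step:
Start: payroll=1000, brokerage=0, taxes=400, investment=300
Event 1 (transfer 200 investment -> taxes): investment: 300 - 200 = 100, taxes: 400 + 200 = 600. Balances: payroll=1000, brokerage=0, taxes=600, investment=100
Event 2 (transfer 150 taxes -> investment): taxes: 600 - 150 = 450, investment: 100 + 150 = 250. Balances: payroll=1000, brokerage=0, taxes=450, investment=250
Event 3 (withdraw 100 from payroll): payroll: 1000 - 100 = 900. Balances: payroll=900, brokerage=0, taxes=450, investment=250
Event 4 (deposit 250 to brokerage): brokerage: 0 + 250 = 250. Balances: payroll=900, brokerage=250, taxes=450, investment=250
Event 5 (deposit 150 to taxes): taxes: 450 + 150 = 600. Balances: payroll=900, brokerage=250, taxes=600, investment=250
Event 6 (transfer 300 brokerage -> payroll): brokerage: 250 - 300 = -50, payroll: 900 + 300 = 1200. Balances: payroll=1200, brokerage=-50, taxes=600, investment=250
Event 7 (transfer 100 investment -> payroll): investment: 250 - 100 = 150, payroll: 1200 + 100 = 1300. Balances: payroll=1300, brokerage=-50, taxes=600, investment=150

Final balance of taxes: 600

Answer: 600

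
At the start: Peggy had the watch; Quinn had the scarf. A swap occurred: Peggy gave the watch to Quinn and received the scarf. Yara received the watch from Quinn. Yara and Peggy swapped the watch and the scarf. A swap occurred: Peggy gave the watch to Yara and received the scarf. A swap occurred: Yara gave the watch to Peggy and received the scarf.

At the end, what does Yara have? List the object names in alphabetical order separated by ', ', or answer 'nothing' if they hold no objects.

Answer: scarf

Derivation:
Tracking all object holders:
Start: watch:Peggy, scarf:Quinn
Event 1 (swap watch<->scarf: now watch:Quinn, scarf:Peggy). State: watch:Quinn, scarf:Peggy
Event 2 (give watch: Quinn -> Yara). State: watch:Yara, scarf:Peggy
Event 3 (swap watch<->scarf: now watch:Peggy, scarf:Yara). State: watch:Peggy, scarf:Yara
Event 4 (swap watch<->scarf: now watch:Yara, scarf:Peggy). State: watch:Yara, scarf:Peggy
Event 5 (swap watch<->scarf: now watch:Peggy, scarf:Yara). State: watch:Peggy, scarf:Yara

Final state: watch:Peggy, scarf:Yara
Yara holds: scarf.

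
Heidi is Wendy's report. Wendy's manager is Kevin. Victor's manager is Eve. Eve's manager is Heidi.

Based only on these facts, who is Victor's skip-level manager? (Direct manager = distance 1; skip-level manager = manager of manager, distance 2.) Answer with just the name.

Answer: Heidi

Derivation:
Reconstructing the manager chain from the given facts:
  Kevin -> Wendy -> Heidi -> Eve -> Victor
(each arrow means 'manager of the next')
Positions in the chain (0 = top):
  position of Kevin: 0
  position of Wendy: 1
  position of Heidi: 2
  position of Eve: 3
  position of Victor: 4

Victor is at position 4; the skip-level manager is 2 steps up the chain, i.e. position 2: Heidi.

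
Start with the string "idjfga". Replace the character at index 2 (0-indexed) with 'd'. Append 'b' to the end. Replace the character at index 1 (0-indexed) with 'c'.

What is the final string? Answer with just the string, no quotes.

Applying each edit step by step:
Start: "idjfga"
Op 1 (replace idx 2: 'j' -> 'd'): "idjfga" -> "iddfga"
Op 2 (append 'b'): "iddfga" -> "iddfgab"
Op 3 (replace idx 1: 'd' -> 'c'): "iddfgab" -> "icdfgab"

Answer: icdfgab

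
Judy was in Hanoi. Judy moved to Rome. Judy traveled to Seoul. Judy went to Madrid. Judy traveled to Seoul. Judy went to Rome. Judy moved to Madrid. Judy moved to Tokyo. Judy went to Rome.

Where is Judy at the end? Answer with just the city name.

Answer: Rome

Derivation:
Tracking Judy's location:
Start: Judy is in Hanoi.
After move 1: Hanoi -> Rome. Judy is in Rome.
After move 2: Rome -> Seoul. Judy is in Seoul.
After move 3: Seoul -> Madrid. Judy is in Madrid.
After move 4: Madrid -> Seoul. Judy is in Seoul.
After move 5: Seoul -> Rome. Judy is in Rome.
After move 6: Rome -> Madrid. Judy is in Madrid.
After move 7: Madrid -> Tokyo. Judy is in Tokyo.
After move 8: Tokyo -> Rome. Judy is in Rome.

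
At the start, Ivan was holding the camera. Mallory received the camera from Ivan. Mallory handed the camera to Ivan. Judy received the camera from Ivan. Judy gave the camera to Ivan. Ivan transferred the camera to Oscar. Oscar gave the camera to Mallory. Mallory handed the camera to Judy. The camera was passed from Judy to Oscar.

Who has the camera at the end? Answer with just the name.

Tracking the camera through each event:
Start: Ivan has the camera.
After event 1: Mallory has the camera.
After event 2: Ivan has the camera.
After event 3: Judy has the camera.
After event 4: Ivan has the camera.
After event 5: Oscar has the camera.
After event 6: Mallory has the camera.
After event 7: Judy has the camera.
After event 8: Oscar has the camera.

Answer: Oscar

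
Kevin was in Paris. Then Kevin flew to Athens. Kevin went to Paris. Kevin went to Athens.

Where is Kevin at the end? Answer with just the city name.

Tracking Kevin's location:
Start: Kevin is in Paris.
After move 1: Paris -> Athens. Kevin is in Athens.
After move 2: Athens -> Paris. Kevin is in Paris.
After move 3: Paris -> Athens. Kevin is in Athens.

Answer: Athens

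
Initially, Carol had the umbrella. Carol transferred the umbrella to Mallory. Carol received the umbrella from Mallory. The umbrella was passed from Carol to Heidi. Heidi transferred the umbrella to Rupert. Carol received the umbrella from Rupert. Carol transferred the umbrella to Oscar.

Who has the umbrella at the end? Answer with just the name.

Tracking the umbrella through each event:
Start: Carol has the umbrella.
After event 1: Mallory has the umbrella.
After event 2: Carol has the umbrella.
After event 3: Heidi has the umbrella.
After event 4: Rupert has the umbrella.
After event 5: Carol has the umbrella.
After event 6: Oscar has the umbrella.

Answer: Oscar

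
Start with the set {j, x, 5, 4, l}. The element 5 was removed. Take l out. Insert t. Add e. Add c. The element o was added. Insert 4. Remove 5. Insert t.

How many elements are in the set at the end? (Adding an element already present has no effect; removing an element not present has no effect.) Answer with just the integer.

Answer: 7

Derivation:
Tracking the set through each operation:
Start: {4, 5, j, l, x}
Event 1 (remove 5): removed. Set: {4, j, l, x}
Event 2 (remove l): removed. Set: {4, j, x}
Event 3 (add t): added. Set: {4, j, t, x}
Event 4 (add e): added. Set: {4, e, j, t, x}
Event 5 (add c): added. Set: {4, c, e, j, t, x}
Event 6 (add o): added. Set: {4, c, e, j, o, t, x}
Event 7 (add 4): already present, no change. Set: {4, c, e, j, o, t, x}
Event 8 (remove 5): not present, no change. Set: {4, c, e, j, o, t, x}
Event 9 (add t): already present, no change. Set: {4, c, e, j, o, t, x}

Final set: {4, c, e, j, o, t, x} (size 7)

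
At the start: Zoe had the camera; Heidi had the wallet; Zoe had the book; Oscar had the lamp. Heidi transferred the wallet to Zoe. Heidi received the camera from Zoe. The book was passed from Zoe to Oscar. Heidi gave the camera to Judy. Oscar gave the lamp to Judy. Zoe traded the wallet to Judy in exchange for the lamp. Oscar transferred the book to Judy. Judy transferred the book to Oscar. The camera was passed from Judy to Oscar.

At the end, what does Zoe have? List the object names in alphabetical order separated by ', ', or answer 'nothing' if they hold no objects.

Tracking all object holders:
Start: camera:Zoe, wallet:Heidi, book:Zoe, lamp:Oscar
Event 1 (give wallet: Heidi -> Zoe). State: camera:Zoe, wallet:Zoe, book:Zoe, lamp:Oscar
Event 2 (give camera: Zoe -> Heidi). State: camera:Heidi, wallet:Zoe, book:Zoe, lamp:Oscar
Event 3 (give book: Zoe -> Oscar). State: camera:Heidi, wallet:Zoe, book:Oscar, lamp:Oscar
Event 4 (give camera: Heidi -> Judy). State: camera:Judy, wallet:Zoe, book:Oscar, lamp:Oscar
Event 5 (give lamp: Oscar -> Judy). State: camera:Judy, wallet:Zoe, book:Oscar, lamp:Judy
Event 6 (swap wallet<->lamp: now wallet:Judy, lamp:Zoe). State: camera:Judy, wallet:Judy, book:Oscar, lamp:Zoe
Event 7 (give book: Oscar -> Judy). State: camera:Judy, wallet:Judy, book:Judy, lamp:Zoe
Event 8 (give book: Judy -> Oscar). State: camera:Judy, wallet:Judy, book:Oscar, lamp:Zoe
Event 9 (give camera: Judy -> Oscar). State: camera:Oscar, wallet:Judy, book:Oscar, lamp:Zoe

Final state: camera:Oscar, wallet:Judy, book:Oscar, lamp:Zoe
Zoe holds: lamp.

Answer: lamp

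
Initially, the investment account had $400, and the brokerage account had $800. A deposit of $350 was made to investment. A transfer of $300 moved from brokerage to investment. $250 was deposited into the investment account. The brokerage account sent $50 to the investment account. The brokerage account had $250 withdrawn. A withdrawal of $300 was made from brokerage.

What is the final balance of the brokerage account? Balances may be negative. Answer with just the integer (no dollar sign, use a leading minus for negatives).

Tracking account balances step by step:
Start: investment=400, brokerage=800
Event 1 (deposit 350 to investment): investment: 400 + 350 = 750. Balances: investment=750, brokerage=800
Event 2 (transfer 300 brokerage -> investment): brokerage: 800 - 300 = 500, investment: 750 + 300 = 1050. Balances: investment=1050, brokerage=500
Event 3 (deposit 250 to investment): investment: 1050 + 250 = 1300. Balances: investment=1300, brokerage=500
Event 4 (transfer 50 brokerage -> investment): brokerage: 500 - 50 = 450, investment: 1300 + 50 = 1350. Balances: investment=1350, brokerage=450
Event 5 (withdraw 250 from brokerage): brokerage: 450 - 250 = 200. Balances: investment=1350, brokerage=200
Event 6 (withdraw 300 from brokerage): brokerage: 200 - 300 = -100. Balances: investment=1350, brokerage=-100

Final balance of brokerage: -100

Answer: -100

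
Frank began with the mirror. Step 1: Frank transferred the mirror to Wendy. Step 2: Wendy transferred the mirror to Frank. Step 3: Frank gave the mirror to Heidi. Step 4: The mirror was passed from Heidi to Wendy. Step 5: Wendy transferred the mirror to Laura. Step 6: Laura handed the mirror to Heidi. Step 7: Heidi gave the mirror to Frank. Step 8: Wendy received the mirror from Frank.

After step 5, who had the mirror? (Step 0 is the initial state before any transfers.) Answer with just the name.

Tracking the mirror holder through step 5:
After step 0 (start): Frank
After step 1: Wendy
After step 2: Frank
After step 3: Heidi
After step 4: Wendy
After step 5: Laura

At step 5, the holder is Laura.

Answer: Laura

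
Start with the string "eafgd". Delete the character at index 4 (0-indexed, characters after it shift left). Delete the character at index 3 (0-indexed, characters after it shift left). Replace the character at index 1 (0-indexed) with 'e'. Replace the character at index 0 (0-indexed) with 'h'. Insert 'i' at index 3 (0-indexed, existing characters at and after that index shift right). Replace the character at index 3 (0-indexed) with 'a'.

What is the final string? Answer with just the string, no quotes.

Applying each edit step by step:
Start: "eafgd"
Op 1 (delete idx 4 = 'd'): "eafgd" -> "eafg"
Op 2 (delete idx 3 = 'g'): "eafg" -> "eaf"
Op 3 (replace idx 1: 'a' -> 'e'): "eaf" -> "eef"
Op 4 (replace idx 0: 'e' -> 'h'): "eef" -> "hef"
Op 5 (insert 'i' at idx 3): "hef" -> "hefi"
Op 6 (replace idx 3: 'i' -> 'a'): "hefi" -> "hefa"

Answer: hefa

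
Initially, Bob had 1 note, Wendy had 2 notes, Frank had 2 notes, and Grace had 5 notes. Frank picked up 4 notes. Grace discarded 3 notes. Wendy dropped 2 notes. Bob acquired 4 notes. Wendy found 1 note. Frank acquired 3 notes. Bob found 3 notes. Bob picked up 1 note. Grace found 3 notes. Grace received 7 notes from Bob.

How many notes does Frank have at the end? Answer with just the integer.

Tracking counts step by step:
Start: Bob=1, Wendy=2, Frank=2, Grace=5
Event 1 (Frank +4): Frank: 2 -> 6. State: Bob=1, Wendy=2, Frank=6, Grace=5
Event 2 (Grace -3): Grace: 5 -> 2. State: Bob=1, Wendy=2, Frank=6, Grace=2
Event 3 (Wendy -2): Wendy: 2 -> 0. State: Bob=1, Wendy=0, Frank=6, Grace=2
Event 4 (Bob +4): Bob: 1 -> 5. State: Bob=5, Wendy=0, Frank=6, Grace=2
Event 5 (Wendy +1): Wendy: 0 -> 1. State: Bob=5, Wendy=1, Frank=6, Grace=2
Event 6 (Frank +3): Frank: 6 -> 9. State: Bob=5, Wendy=1, Frank=9, Grace=2
Event 7 (Bob +3): Bob: 5 -> 8. State: Bob=8, Wendy=1, Frank=9, Grace=2
Event 8 (Bob +1): Bob: 8 -> 9. State: Bob=9, Wendy=1, Frank=9, Grace=2
Event 9 (Grace +3): Grace: 2 -> 5. State: Bob=9, Wendy=1, Frank=9, Grace=5
Event 10 (Bob -> Grace, 7): Bob: 9 -> 2, Grace: 5 -> 12. State: Bob=2, Wendy=1, Frank=9, Grace=12

Frank's final count: 9

Answer: 9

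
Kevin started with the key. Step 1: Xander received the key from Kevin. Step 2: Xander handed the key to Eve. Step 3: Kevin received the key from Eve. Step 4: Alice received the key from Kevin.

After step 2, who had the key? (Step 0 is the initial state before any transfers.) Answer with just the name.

Answer: Eve

Derivation:
Tracking the key holder through step 2:
After step 0 (start): Kevin
After step 1: Xander
After step 2: Eve

At step 2, the holder is Eve.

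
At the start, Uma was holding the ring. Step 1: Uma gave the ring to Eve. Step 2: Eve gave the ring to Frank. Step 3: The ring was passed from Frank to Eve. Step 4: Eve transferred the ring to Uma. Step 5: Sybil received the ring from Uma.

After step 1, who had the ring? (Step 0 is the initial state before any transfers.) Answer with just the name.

Answer: Eve

Derivation:
Tracking the ring holder through step 1:
After step 0 (start): Uma
After step 1: Eve

At step 1, the holder is Eve.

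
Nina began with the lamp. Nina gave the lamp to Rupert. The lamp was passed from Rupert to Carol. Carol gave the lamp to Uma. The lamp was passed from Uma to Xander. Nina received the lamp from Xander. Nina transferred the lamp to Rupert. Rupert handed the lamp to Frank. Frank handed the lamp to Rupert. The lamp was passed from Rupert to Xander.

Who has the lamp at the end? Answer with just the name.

Answer: Xander

Derivation:
Tracking the lamp through each event:
Start: Nina has the lamp.
After event 1: Rupert has the lamp.
After event 2: Carol has the lamp.
After event 3: Uma has the lamp.
After event 4: Xander has the lamp.
After event 5: Nina has the lamp.
After event 6: Rupert has the lamp.
After event 7: Frank has the lamp.
After event 8: Rupert has the lamp.
After event 9: Xander has the lamp.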